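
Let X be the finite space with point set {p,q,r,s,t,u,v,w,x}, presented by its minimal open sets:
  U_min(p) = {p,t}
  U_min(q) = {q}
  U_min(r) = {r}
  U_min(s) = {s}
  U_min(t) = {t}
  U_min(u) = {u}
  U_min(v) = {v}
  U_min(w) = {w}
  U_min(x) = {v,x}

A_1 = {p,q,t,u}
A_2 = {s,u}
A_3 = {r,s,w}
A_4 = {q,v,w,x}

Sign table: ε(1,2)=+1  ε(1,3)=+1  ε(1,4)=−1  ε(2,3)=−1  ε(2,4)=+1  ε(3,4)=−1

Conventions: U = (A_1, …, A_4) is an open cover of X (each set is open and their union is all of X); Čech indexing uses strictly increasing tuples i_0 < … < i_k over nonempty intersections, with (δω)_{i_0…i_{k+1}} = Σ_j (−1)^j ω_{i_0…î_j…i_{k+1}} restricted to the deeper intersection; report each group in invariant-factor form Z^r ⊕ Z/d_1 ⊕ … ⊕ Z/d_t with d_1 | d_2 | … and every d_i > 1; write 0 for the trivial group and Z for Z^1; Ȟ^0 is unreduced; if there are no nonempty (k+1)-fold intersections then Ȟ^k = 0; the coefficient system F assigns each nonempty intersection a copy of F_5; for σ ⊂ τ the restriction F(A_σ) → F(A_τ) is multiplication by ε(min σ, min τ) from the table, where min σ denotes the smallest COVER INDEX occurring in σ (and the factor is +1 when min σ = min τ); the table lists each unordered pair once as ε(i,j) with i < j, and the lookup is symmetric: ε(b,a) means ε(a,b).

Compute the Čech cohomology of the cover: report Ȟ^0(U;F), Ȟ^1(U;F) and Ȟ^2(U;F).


intersection data:
  A12={u} A14={q} A23={s} A34={w}
C dims 4,4; δ0: rk_F5 4
Ȟ^0 = (4 − 4) − 0 = 0, so Ȟ^0 ≅ 0
Ȟ^1 = (4 − 0) − 4 = 0, so Ȟ^1 ≅ 0
Ȟ^2 = (0 − 0) − 0 = 0, so Ȟ^2 ≅ 0

Ȟ^0(U;F) ≅ 0, Ȟ^1(U;F) ≅ 0, Ȟ^2(U;F) ≅ 0


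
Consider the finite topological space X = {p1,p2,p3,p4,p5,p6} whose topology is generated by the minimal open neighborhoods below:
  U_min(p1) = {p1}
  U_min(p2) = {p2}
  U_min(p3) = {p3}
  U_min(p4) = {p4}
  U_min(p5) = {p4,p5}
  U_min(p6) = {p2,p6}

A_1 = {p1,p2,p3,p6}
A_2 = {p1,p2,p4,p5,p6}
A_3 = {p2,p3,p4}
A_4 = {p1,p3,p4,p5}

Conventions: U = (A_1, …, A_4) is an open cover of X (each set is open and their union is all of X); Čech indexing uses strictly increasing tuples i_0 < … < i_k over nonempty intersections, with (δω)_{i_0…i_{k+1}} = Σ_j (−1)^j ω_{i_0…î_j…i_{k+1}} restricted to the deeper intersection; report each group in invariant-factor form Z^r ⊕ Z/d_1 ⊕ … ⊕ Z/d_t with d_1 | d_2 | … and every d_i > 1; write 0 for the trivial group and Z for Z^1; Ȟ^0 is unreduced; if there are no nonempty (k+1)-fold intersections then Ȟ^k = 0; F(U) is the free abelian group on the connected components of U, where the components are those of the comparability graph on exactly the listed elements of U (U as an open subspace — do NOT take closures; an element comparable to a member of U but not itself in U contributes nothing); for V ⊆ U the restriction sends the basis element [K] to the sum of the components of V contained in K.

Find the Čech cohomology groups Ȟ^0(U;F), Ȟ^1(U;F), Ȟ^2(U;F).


nerve of the cover:
  A12={p1,p2,p6} A13={p2,p3} A14={p1,p3} A23={p2,p4} A24={p1,p4,p5} A34={p3,p4}
  A123={p2} A124={p1} A134={p3} A234={p4}
components per intersection:
  A1: {p1} {p2,p6} {p3}
  A2: {p1} {p2,p6} {p4,p5}
  A3: {p2} {p3} {p4}
  A4: {p1} {p3} {p4,p5}
  A12: {p1} {p2,p6}
  A13: {p2} {p3}
  A14: {p1} {p3}
  A23: {p2} {p4}
  A24: {p1} {p4,p5}
  A34: {p3} {p4}
  A123: {p2}
  A124: {p1}
  A134: {p3}
  A234: {p4}
C dims 12,12,4; δ0: rk 8, SNF 1^8; δ1: rk 4, SNF 1^4
Ȟ^0 = (12 − 8) − 0 = 4, so Ȟ^0 ≅ Z^4
Ȟ^1 = (12 − 4) − 8 = 0, so Ȟ^1 ≅ 0
Ȟ^2 = (4 − 0) − 4 = 0, so Ȟ^2 ≅ 0

Ȟ^0 = Z^4, Ȟ^1 = 0 and Ȟ^2 = 0


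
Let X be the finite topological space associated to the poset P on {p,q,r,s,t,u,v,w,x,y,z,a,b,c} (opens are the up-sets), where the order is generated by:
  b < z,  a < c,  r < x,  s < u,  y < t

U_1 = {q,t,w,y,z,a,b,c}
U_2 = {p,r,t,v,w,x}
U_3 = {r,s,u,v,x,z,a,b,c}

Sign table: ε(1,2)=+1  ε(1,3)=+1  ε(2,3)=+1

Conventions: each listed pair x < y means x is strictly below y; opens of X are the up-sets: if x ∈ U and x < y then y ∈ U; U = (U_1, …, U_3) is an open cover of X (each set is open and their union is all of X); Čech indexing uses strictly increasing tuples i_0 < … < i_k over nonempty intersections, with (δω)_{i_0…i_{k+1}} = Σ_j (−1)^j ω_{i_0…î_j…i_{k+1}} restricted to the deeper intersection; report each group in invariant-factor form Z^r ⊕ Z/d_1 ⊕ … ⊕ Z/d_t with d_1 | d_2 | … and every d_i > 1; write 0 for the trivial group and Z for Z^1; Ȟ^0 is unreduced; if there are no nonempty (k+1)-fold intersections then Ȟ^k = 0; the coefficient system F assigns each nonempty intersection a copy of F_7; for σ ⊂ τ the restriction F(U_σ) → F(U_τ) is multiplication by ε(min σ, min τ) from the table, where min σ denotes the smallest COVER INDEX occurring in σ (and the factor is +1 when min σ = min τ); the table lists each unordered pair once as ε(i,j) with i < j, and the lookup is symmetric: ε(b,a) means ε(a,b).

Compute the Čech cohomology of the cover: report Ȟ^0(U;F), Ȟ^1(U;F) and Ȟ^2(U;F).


nerve of the cover:
  U12={t,w} U13={z,a,b,c} U23={r,v,x}
C dims 3,3; δ0: rk_F7 2
Ȟ^0 = (3 − 2) − 0 = 1, so Ȟ^0 ≅ Z/7
Ȟ^1 = (3 − 0) − 2 = 1, so Ȟ^1 ≅ Z/7
Ȟ^2 = (0 − 0) − 0 = 0, so Ȟ^2 ≅ 0

Ȟ^0 = Z/7, Ȟ^1 = Z/7, Ȟ^2 = 0


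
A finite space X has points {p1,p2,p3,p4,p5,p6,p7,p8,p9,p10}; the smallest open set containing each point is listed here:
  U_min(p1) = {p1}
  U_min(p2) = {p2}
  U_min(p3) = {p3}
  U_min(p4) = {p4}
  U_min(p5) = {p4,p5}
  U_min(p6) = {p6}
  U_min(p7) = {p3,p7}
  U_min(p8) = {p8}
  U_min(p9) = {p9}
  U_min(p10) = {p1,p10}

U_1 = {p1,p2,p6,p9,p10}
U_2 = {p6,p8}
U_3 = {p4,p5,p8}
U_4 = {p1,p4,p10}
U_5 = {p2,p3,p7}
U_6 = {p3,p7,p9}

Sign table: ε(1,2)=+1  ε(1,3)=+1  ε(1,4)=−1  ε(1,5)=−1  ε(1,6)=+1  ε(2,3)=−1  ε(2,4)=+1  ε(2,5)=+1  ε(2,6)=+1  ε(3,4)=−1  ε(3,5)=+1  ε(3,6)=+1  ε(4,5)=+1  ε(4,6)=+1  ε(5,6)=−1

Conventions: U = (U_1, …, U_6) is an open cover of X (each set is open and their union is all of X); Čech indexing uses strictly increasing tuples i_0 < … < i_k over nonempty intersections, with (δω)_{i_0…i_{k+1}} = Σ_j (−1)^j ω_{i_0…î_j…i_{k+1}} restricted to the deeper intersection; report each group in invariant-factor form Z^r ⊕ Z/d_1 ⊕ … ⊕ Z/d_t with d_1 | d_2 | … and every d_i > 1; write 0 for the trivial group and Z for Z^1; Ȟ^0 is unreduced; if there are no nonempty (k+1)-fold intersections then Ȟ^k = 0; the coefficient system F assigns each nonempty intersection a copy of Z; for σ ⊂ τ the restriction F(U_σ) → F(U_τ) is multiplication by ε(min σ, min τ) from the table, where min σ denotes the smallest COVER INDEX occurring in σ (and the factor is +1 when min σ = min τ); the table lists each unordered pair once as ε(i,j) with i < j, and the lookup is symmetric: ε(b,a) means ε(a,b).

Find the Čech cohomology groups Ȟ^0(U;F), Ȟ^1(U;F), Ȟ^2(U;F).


Ȟ^0(U;F) ≅ 0, Ȟ^1(U;F) ≅ Z ⊕ Z/2 and Ȟ^2(U;F) ≅ 0

nonempty intersections:
  U12={p6} U14={p1,p10} U15={p2} U16={p9} U23={p8} U34={p4} U56={p3,p7}
C dims 6,7; δ0: rk 6, SNF 1^5·2
Ȟ^0: (6−6)−0=0 ⇒ 0
Ȟ^1: (7−0)−6=1 plus torsion [2] ⇒ Z ⊕ Z/2
Ȟ^2: (0−0)−0=0 ⇒ 0


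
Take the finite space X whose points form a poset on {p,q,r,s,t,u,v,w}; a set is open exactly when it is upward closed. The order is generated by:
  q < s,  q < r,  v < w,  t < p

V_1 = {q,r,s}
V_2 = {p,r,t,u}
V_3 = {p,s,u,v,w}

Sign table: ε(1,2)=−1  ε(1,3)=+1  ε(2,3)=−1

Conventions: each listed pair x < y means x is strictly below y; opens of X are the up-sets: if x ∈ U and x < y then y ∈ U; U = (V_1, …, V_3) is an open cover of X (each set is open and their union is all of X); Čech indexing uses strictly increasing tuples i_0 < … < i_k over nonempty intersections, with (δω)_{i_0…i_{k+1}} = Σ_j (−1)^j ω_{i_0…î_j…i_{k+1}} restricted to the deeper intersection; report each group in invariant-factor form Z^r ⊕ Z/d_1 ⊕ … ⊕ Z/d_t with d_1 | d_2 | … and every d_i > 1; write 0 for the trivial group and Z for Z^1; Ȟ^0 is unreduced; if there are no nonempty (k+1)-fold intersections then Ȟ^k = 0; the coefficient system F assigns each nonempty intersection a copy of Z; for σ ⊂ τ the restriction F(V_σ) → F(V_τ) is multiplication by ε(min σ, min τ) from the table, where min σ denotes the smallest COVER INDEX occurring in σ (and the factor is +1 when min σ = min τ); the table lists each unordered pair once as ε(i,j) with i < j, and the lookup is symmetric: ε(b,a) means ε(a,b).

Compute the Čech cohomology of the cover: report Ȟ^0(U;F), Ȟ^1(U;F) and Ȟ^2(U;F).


nerve simplices:
  V12={r} V13={s} V23={p,u}
C dims 3,3; δ0: rk 2, SNF 1^2
degree 0: 3−2−0 = 1 → Ȟ^0 ≅ Z
degree 1: 3−0−2 = 1 → Ȟ^1 ≅ Z
degree 2: 0−0−0 = 0 → Ȟ^2 ≅ 0

Ȟ^0(U;F) ≅ Z,  Ȟ^1(U;F) ≅ Z,  Ȟ^2(U;F) ≅ 0


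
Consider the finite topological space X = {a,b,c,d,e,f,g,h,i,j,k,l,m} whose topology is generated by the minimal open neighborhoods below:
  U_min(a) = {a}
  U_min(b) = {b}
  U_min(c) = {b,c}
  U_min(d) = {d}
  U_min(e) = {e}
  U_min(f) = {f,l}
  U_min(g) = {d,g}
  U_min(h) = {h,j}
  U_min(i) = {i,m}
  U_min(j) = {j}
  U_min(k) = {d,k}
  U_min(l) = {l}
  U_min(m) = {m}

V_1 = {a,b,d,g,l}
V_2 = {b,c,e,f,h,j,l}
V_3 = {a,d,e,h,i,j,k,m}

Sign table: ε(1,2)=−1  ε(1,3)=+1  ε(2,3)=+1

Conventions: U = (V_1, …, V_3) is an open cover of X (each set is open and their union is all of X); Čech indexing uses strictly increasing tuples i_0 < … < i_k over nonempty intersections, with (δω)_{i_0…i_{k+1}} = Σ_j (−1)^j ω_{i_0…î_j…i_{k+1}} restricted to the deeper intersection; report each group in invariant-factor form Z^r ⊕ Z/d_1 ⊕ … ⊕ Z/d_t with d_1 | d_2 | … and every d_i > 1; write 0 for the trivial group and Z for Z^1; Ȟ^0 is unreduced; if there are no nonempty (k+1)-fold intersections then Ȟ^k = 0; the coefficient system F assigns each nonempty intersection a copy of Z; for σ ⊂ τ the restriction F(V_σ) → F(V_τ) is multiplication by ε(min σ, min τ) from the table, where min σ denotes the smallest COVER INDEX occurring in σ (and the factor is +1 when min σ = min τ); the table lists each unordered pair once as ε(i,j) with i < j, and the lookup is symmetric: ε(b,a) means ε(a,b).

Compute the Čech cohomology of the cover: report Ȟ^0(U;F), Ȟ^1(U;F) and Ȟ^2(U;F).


Ȟ^0 = 0, Ȟ^1 = Z/2, Ȟ^2 = 0

nonempty intersections:
  V12={b,l} V13={a,d} V23={e,h,j}
C dims 3,3; δ0: rk 3, SNF 1^2·2
Ȟ^0: (3−3)−0=0 ⇒ 0
Ȟ^1: (3−0)−3=0 plus torsion [2] ⇒ Z/2
Ȟ^2: (0−0)−0=0 ⇒ 0


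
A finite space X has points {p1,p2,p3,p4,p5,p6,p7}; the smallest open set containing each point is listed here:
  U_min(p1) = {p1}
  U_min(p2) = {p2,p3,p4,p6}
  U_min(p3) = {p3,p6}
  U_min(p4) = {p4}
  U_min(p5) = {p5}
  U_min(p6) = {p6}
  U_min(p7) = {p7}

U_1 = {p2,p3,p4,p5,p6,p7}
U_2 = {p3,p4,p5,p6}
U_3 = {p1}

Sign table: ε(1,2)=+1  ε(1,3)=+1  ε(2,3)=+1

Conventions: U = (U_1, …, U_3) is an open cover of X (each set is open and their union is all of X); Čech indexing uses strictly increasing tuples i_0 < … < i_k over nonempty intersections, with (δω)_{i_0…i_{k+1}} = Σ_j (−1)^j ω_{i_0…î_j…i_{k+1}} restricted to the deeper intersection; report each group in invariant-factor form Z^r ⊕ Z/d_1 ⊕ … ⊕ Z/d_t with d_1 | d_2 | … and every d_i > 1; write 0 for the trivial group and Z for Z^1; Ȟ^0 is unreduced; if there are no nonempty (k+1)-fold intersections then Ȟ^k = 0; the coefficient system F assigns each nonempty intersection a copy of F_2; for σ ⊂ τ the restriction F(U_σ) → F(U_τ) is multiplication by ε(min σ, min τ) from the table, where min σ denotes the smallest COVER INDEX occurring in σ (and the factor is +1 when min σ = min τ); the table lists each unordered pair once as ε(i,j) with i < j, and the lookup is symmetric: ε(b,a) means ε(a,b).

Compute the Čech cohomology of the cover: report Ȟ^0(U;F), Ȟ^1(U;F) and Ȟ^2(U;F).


Ȟ^0(U;F) ≅ Z/2 ⊕ Z/2,  Ȟ^1(U;F) ≅ 0,  Ȟ^2(U;F) ≅ 0

nonempty intersections:
  U12={p3,p4,p5,p6}
C dims 3,1; δ0: rk_F2 1
Ȟ^0: (3−1)−0=2 ⇒ Z/2 ⊕ Z/2
Ȟ^1: (1−0)−1=0 ⇒ 0
Ȟ^2: (0−0)−0=0 ⇒ 0


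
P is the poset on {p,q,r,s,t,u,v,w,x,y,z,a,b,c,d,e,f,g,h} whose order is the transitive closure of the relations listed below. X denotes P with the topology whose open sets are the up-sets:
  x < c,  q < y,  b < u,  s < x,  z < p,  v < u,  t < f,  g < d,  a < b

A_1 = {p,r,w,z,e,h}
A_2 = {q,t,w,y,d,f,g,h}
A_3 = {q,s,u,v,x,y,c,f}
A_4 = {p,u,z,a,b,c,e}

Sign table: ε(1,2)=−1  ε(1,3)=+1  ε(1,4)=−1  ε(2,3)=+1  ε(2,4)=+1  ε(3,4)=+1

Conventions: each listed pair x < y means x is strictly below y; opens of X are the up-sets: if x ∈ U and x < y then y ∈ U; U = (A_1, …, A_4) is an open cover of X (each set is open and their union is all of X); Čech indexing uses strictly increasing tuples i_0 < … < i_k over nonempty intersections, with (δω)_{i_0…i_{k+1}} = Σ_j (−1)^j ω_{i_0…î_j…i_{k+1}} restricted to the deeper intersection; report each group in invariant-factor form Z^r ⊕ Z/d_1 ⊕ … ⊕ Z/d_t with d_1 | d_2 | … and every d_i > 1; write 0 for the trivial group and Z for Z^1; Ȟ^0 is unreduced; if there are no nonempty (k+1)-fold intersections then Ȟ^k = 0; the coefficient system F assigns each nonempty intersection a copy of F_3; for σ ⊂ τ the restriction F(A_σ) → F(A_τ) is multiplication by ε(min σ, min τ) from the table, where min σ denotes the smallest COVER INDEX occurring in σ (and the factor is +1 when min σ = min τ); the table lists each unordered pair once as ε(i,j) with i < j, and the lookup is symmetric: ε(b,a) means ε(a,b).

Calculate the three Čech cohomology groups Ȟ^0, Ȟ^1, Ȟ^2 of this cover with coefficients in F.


nerve simplices:
  A12={w,h} A14={p,z,e} A23={q,y,f} A34={u,c}
C dims 4,4; δ0: rk_F3 3
degree 0: 4−3−0 = 1 → Ȟ^0 ≅ Z/3
degree 1: 4−0−3 = 1 → Ȟ^1 ≅ Z/3
degree 2: 0−0−0 = 0 → Ȟ^2 ≅ 0

Ȟ^0(U;F) ≅ Z/3,  Ȟ^1(U;F) ≅ Z/3,  Ȟ^2(U;F) ≅ 0


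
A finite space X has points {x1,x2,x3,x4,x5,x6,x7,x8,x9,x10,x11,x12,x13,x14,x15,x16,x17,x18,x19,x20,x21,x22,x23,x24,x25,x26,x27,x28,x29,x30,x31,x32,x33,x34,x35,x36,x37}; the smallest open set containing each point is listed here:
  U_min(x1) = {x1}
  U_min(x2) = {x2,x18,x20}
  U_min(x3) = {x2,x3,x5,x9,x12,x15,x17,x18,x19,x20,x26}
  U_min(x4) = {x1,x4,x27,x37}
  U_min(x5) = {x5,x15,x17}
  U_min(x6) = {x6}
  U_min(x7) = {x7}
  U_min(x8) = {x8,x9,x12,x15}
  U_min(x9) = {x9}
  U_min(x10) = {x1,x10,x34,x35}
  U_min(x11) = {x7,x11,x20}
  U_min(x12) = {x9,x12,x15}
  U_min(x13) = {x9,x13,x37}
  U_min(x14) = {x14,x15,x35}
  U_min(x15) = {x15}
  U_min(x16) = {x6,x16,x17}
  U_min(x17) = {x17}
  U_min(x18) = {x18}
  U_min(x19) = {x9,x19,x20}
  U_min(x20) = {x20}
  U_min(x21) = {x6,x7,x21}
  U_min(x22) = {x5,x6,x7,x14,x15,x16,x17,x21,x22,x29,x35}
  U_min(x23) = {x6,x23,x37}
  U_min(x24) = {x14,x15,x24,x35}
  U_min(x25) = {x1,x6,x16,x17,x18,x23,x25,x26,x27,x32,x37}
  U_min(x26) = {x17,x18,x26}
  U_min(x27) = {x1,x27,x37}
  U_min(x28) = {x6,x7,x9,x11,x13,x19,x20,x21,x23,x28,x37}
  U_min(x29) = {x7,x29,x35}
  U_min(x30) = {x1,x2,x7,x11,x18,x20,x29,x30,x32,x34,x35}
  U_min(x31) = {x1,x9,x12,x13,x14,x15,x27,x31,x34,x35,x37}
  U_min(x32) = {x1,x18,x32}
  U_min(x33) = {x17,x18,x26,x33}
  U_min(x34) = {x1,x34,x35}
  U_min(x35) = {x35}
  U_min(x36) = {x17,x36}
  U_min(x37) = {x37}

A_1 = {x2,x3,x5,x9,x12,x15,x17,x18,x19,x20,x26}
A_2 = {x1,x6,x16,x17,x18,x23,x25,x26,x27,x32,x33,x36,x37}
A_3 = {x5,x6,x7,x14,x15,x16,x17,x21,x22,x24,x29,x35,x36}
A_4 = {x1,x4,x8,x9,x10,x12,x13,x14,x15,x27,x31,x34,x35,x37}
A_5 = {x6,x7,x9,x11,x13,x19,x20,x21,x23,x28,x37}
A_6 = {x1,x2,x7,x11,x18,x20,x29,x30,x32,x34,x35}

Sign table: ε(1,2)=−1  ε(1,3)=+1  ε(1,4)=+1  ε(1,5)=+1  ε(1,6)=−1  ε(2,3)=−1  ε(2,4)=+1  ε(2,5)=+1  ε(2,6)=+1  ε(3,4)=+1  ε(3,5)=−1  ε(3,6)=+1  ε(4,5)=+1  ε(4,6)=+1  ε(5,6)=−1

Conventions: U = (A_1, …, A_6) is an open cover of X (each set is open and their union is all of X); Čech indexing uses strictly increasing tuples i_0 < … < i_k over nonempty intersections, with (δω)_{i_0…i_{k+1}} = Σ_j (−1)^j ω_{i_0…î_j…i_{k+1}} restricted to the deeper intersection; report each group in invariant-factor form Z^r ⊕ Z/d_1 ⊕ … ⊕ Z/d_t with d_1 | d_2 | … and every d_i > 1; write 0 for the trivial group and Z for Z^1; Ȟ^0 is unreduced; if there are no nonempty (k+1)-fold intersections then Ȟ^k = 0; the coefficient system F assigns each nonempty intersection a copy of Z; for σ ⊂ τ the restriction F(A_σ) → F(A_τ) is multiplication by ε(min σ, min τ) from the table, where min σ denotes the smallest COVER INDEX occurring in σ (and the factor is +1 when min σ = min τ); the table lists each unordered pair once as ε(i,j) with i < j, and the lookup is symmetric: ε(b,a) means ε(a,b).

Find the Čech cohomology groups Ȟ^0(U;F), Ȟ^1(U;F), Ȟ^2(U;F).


Ȟ^0(U;F) ≅ 0, Ȟ^1(U;F) ≅ Z/2, Ȟ^2(U;F) ≅ Z

intersection data:
  A12={x17,x18,x26} A13={x5,x15,x17} A14={x9,x12,x15} A15={x9,x19,x20} A16={x2,x18,x20} A23={x6,x16,x17,x36} A24={x1,x27,x37} A25={x6,x23,x37} A26={x1,x18,x32} A34={x14,x15,x35} A35={x6,x7,x21} A36={x7,x29,x35} A45={x9,x13,x37} A46={x1,x34,x35} A56={x7,x11,x20}
  A123={x17} A126={x18} A134={x15} A145={x9} A156={x20} A235={x6} A245={x37} A246={x1} A346={x35} A356={x7}
C dims 6,15,10; δ0: rk 6, SNF 1^5·2; δ1: rk 9, SNF 1^9
Ȟ^0 = (6 − 6) − 0 = 0, so Ȟ^0 ≅ 0
Ȟ^1 = (15 − 9) − 6 = 0 plus torsion [2], so Ȟ^1 ≅ Z/2
Ȟ^2 = (10 − 0) − 9 = 1, so Ȟ^2 ≅ Z


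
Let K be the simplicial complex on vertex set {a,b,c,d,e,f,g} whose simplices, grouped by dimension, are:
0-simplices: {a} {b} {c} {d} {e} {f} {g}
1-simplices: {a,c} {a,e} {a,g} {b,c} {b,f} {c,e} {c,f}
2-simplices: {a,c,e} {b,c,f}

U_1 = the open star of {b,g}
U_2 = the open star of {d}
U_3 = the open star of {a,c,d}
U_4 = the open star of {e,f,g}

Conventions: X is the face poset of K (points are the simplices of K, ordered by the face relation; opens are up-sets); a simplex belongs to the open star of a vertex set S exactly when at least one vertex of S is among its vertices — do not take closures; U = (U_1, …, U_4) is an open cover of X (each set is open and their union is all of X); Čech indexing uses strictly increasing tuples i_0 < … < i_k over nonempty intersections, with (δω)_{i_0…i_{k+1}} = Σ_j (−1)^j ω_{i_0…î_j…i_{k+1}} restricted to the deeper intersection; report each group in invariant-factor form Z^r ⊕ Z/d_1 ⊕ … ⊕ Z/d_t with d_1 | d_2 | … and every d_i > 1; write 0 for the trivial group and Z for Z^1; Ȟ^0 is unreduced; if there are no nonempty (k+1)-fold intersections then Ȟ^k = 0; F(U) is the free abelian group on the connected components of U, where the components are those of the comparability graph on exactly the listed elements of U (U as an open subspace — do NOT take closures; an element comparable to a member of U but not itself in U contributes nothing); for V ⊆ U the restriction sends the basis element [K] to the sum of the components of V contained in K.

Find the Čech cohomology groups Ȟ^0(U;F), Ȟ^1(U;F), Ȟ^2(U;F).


nerve simplices:
  U1={{b},{g},{a,g},{b,c},{b,f},{b,c,f}} U2={{d}} U3={{a},{c},{d},{a,c},{a,e},{a,g},{b,c},{c,e},{c,f},{a,c,e},{b,c,f}} U4={{e},{f},{g},{a,e},{a,g},{b,f},{c,e},{c,f},{a,c,e},{b,c,f}}
  U13={{a,g},{b,c},{b,c,f}} U14={{g},{a,g},{b,f},{b,c,f}} U23={{d}} U34={{a,e},{a,g},{c,e},{c,f},{a,c,e},{b,c,f}}
  U134={{a,g},{b,c,f}}
components per intersection:
  U1: {{b},{b,c},{b,f},{b,c,f}} {{g},{a,g}}
  U2: {{d}}
  U3: {{a},{c},{a,c},{a,e},{a,g},{b,c},{c,e},{c,f},{a,c,e},{b,c,f}} {{d}}
  U4: {{e},{a,e},{c,e},{a,c,e}} {{f},{b,f},{c,f},{b,c,f}} {{g},{a,g}}
  U13: {{a,g}} {{b,c},{b,c,f}}
  U14: {{g},{a,g}} {{b,f},{b,c,f}}
  U23: {{d}}
  U34: {{a,e},{c,e},{a,c,e}} {{a,g}} {{c,f},{b,c,f}}
  U134: {{a,g}} {{b,c,f}}
C dims 8,8,2; δ0: rk 6, SNF 1^6; δ1: rk 2, SNF 1^2
degree 0: 8−6−0 = 2 → Ȟ^0 ≅ Z^2
degree 1: 8−2−6 = 0 → Ȟ^1 ≅ 0
degree 2: 2−0−2 = 0 → Ȟ^2 ≅ 0

Ȟ^0 ≅ Z^2,  Ȟ^1 ≅ 0,  Ȟ^2 ≅ 0


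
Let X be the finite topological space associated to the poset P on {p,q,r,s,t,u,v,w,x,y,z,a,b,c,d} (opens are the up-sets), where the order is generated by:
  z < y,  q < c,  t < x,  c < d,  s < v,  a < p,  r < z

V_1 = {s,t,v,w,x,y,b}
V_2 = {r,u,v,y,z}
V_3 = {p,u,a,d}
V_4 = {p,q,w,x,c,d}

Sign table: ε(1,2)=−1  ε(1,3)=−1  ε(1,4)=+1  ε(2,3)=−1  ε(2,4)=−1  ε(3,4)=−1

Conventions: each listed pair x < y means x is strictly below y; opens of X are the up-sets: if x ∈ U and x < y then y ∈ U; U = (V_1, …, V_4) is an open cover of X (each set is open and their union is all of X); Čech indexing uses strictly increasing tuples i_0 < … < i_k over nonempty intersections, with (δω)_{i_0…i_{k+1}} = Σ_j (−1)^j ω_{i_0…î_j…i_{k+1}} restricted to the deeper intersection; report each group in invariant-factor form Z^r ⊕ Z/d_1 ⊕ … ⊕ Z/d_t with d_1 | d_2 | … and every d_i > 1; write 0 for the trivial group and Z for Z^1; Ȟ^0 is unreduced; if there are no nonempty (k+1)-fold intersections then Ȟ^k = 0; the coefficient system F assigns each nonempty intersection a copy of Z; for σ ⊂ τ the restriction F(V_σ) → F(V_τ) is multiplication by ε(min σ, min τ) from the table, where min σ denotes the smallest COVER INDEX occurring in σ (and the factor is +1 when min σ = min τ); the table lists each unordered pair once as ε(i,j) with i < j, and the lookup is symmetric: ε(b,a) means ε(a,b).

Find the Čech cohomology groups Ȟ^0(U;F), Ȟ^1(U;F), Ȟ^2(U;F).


Ȟ^0(U;F) ≅ 0, Ȟ^1(U;F) ≅ Z/2 and Ȟ^2(U;F) ≅ 0

nerve of the cover:
  V12={v,y} V14={w,x} V23={u} V34={p,d}
C dims 4,4; δ0: rk 4, SNF 1^3·2
Ȟ^0 = (4 − 4) − 0 = 0, so Ȟ^0 ≅ 0
Ȟ^1 = (4 − 0) − 4 = 0 plus torsion [2], so Ȟ^1 ≅ Z/2
Ȟ^2 = (0 − 0) − 0 = 0, so Ȟ^2 ≅ 0


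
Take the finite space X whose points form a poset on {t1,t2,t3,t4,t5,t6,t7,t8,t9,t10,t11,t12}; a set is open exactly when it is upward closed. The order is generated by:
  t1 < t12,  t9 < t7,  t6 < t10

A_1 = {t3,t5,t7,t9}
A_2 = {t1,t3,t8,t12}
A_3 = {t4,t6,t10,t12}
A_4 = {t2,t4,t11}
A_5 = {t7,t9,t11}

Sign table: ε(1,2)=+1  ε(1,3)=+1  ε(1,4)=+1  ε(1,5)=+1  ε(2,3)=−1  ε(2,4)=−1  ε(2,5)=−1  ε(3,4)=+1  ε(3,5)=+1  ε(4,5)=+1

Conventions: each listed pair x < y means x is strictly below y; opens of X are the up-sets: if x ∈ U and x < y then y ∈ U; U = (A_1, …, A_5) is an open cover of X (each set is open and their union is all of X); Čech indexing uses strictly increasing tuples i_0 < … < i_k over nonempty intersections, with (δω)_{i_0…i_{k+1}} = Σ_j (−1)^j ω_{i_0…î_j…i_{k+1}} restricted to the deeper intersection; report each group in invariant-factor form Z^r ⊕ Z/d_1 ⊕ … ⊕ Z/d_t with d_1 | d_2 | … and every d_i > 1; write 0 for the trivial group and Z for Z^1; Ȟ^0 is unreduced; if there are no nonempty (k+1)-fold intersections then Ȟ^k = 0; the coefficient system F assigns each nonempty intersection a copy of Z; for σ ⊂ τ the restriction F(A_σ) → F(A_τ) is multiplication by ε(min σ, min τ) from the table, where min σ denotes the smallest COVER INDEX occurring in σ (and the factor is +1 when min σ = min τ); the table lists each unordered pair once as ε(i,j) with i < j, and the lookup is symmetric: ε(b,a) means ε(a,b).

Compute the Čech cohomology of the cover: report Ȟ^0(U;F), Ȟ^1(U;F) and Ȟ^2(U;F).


Ȟ^0 = 0, Ȟ^1 = Z/2, Ȟ^2 = 0

nonempty overlaps:
  A12={t3} A15={t7,t9} A23={t12} A34={t4} A45={t11}
C dims 5,5; δ0: rk 5, SNF 1^4·2
degree 0: 5−5−0 = 0 → Ȟ^0 ≅ 0
degree 1: 5−0−5 = 0 plus torsion [2] → Ȟ^1 ≅ Z/2
degree 2: 0−0−0 = 0 → Ȟ^2 ≅ 0


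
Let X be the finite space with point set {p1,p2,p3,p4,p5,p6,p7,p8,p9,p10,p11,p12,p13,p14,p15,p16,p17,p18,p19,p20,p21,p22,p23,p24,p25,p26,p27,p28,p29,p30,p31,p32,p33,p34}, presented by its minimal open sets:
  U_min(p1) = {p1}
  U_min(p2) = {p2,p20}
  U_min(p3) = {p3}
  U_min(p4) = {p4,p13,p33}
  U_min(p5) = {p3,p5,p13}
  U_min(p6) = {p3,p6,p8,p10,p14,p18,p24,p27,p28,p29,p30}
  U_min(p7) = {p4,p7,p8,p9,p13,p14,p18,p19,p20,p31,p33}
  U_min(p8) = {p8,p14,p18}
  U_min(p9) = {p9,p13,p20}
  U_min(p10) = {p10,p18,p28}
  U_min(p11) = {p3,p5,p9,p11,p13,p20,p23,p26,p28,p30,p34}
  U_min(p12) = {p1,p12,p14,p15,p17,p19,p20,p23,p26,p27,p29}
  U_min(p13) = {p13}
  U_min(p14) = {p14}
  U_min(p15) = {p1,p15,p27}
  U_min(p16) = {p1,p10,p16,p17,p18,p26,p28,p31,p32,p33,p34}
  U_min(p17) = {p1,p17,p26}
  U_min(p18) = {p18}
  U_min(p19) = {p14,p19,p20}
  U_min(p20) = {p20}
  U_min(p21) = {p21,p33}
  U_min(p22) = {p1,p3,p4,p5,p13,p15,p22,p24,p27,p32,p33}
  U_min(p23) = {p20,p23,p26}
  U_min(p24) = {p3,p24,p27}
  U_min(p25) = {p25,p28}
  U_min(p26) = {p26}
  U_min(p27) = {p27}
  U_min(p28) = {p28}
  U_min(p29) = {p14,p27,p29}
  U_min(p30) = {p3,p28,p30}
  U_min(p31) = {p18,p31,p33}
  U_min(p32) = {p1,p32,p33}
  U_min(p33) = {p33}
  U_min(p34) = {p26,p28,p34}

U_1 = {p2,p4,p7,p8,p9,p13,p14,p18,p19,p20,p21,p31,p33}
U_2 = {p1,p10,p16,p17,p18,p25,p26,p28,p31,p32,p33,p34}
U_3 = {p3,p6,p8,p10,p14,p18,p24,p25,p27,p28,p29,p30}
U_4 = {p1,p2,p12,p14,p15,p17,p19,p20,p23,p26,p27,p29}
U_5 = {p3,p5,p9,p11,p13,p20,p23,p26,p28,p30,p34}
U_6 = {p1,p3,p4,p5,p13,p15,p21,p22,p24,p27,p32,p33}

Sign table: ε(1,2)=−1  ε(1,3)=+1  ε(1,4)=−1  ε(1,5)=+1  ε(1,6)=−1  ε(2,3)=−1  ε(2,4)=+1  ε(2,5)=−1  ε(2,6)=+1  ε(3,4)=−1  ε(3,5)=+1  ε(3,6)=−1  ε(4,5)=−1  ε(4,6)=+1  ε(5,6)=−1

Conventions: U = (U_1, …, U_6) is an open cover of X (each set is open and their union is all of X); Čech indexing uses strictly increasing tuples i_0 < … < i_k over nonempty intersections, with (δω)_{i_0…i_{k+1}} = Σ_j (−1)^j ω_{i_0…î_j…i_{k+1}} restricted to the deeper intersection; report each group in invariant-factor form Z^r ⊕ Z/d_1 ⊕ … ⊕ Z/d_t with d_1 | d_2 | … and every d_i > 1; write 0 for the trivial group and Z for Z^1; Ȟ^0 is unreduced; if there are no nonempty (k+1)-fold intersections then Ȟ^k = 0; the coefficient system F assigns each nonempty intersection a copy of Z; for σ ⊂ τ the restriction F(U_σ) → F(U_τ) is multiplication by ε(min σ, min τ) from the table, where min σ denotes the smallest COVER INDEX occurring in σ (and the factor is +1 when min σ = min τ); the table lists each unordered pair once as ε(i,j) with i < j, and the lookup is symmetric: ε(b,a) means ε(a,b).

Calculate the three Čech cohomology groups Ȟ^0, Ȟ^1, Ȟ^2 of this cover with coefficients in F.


nonempty overlaps:
  U12={p18,p31,p33} U13={p8,p14,p18} U14={p2,p14,p19,p20} U15={p9,p13,p20} U16={p4,p13,p21,p33} U23={p10,p18,p25,p28} U24={p1,p17,p26} U25={p26,p28,p34} U26={p1,p32,p33} U34={p14,p27,p29} U35={p3,p28,p30} U36={p3,p24,p27} U45={p20,p23,p26} U46={p1,p15,p27} U56={p3,p5,p13}
  U123={p18} U126={p33} U134={p14} U145={p20} U156={p13} U235={p28} U245={p26} U246={p1} U346={p27} U356={p3}
C dims 6,15,10; δ0: rk 5, SNF 1^5; δ1: rk 10, SNF 1^9·2
degree 0: 6−5−0 = 1 → Ȟ^0 ≅ Z
degree 1: 15−10−5 = 0 → Ȟ^1 ≅ 0
degree 2: 10−0−10 = 0 plus torsion [2] → Ȟ^2 ≅ Z/2

Ȟ^0 = Z, Ȟ^1 = 0, Ȟ^2 = Z/2


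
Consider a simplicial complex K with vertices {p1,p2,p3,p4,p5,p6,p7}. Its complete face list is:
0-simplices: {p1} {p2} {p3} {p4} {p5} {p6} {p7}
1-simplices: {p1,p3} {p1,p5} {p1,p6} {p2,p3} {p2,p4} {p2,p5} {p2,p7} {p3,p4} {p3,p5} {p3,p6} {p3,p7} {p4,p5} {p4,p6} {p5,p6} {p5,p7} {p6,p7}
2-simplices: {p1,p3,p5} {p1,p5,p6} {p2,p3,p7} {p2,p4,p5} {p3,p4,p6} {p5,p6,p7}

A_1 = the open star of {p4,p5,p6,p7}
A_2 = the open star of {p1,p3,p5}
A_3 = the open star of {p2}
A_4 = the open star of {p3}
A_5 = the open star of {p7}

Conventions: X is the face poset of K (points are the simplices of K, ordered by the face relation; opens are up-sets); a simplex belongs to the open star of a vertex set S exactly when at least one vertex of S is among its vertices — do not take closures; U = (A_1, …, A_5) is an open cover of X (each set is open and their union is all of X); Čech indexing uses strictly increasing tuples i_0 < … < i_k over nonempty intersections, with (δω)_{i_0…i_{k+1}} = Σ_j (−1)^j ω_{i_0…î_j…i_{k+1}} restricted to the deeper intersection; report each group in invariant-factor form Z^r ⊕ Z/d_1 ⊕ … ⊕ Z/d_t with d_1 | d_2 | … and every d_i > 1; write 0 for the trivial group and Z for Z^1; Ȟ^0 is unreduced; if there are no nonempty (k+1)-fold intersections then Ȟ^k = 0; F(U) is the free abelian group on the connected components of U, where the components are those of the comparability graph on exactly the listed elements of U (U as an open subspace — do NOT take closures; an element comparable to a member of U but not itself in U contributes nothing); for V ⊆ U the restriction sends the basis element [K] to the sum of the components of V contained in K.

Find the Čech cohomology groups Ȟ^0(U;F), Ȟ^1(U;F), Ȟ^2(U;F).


Ȟ^0 = Z, Ȟ^1 = Z^3, Ȟ^2 = 0

cover nerve:
  A1={{p4},{p5},{p6},{p7},{p1,p5},{p1,p6},{p2,p4},{p2,p5},{p2,p7},{p3,p4},{p3,p5},{p3,p6},{p3,p7},{p4,p5},{p4,p6},{p5,p6},{p5,p7},{p6,p7},{p1,p3,p5},{p1,p5,p6},{p2,p3,p7},{p2,p4,p5},{p3,p4,p6},{p5,p6,p7}} A2={{p1},{p3},{p5},{p1,p3},{p1,p5},{p1,p6},{p2,p3},{p2,p5},{p3,p4},{p3,p5},{p3,p6},{p3,p7},{p4,p5},{p5,p6},{p5,p7},{p1,p3,p5},{p1,p5,p6},{p2,p3,p7},{p2,p4,p5},{p3,p4,p6},{p5,p6,p7}} A3={{p2},{p2,p3},{p2,p4},{p2,p5},{p2,p7},{p2,p3,p7},{p2,p4,p5}} A4={{p3},{p1,p3},{p2,p3},{p3,p4},{p3,p5},{p3,p6},{p3,p7},{p1,p3,p5},{p2,p3,p7},{p3,p4,p6}} A5={{p7},{p2,p7},{p3,p7},{p5,p7},{p6,p7},{p2,p3,p7},{p5,p6,p7}}
  A12={{p5},{p1,p5},{p1,p6},{p2,p5},{p3,p4},{p3,p5},{p3,p6},{p3,p7},{p4,p5},{p5,p6},{p5,p7},{p1,p3,p5},{p1,p5,p6},{p2,p3,p7},{p2,p4,p5},{p3,p4,p6},{p5,p6,p7}} A13={{p2,p4},{p2,p5},{p2,p7},{p2,p3,p7},{p2,p4,p5}} A14={{p3,p4},{p3,p5},{p3,p6},{p3,p7},{p1,p3,p5},{p2,p3,p7},{p3,p4,p6}} A15={{p7},{p2,p7},{p3,p7},{p5,p7},{p6,p7},{p2,p3,p7},{p5,p6,p7}} A23={{p2,p3},{p2,p5},{p2,p3,p7},{p2,p4,p5}} A24={{p3},{p1,p3},{p2,p3},{p3,p4},{p3,p5},{p3,p6},{p3,p7},{p1,p3,p5},{p2,p3,p7},{p3,p4,p6}} A25={{p3,p7},{p5,p7},{p2,p3,p7},{p5,p6,p7}} A34={{p2,p3},{p2,p3,p7}} A35={{p2,p7},{p2,p3,p7}} A45={{p3,p7},{p2,p3,p7}}
  A123={{p2,p5},{p2,p3,p7},{p2,p4,p5}} A124={{p3,p4},{p3,p5},{p3,p6},{p3,p7},{p1,p3,p5},{p2,p3,p7},{p3,p4,p6}} A125={{p3,p7},{p5,p7},{p2,p3,p7},{p5,p6,p7}} A134={{p2,p3,p7}} A135={{p2,p7},{p2,p3,p7}} A145={{p3,p7},{p2,p3,p7}} A234={{p2,p3},{p2,p3,p7}} A235={{p2,p3,p7}} A245={{p3,p7},{p2,p3,p7}} A345={{p2,p3,p7}}
  A1234={{p2,p3,p7}} A1235={{p2,p3,p7}} A1245={{p3,p7},{p2,p3,p7}} A1345={{p2,p3,p7}} A2345={{p2,p3,p7}}
  A12345={{p2,p3,p7}}
components per intersection:
  A1: {{p4},{p5},{p6},{p7},{p1,p5},{p1,p6},{p2,p4},{p2,p5},{p2,p7},{p3,p4},{p3,p5},{p3,p6},{p3,p7},{p4,p5},{p4,p6},{p5,p6},{p5,p7},{p6,p7},{p1,p3,p5},{p1,p5,p6},{p2,p3,p7},{p2,p4,p5},{p3,p4,p6},{p5,p6,p7}}
  A2: {{p1},{p3},{p5},{p1,p3},{p1,p5},{p1,p6},{p2,p3},{p2,p5},{p3,p4},{p3,p5},{p3,p6},{p3,p7},{p4,p5},{p5,p6},{p5,p7},{p1,p3,p5},{p1,p5,p6},{p2,p3,p7},{p2,p4,p5},{p3,p4,p6},{p5,p6,p7}}
  A3: {{p2},{p2,p3},{p2,p4},{p2,p5},{p2,p7},{p2,p3,p7},{p2,p4,p5}}
  A4: {{p3},{p1,p3},{p2,p3},{p3,p4},{p3,p5},{p3,p6},{p3,p7},{p1,p3,p5},{p2,p3,p7},{p3,p4,p6}}
  A5: {{p7},{p2,p7},{p3,p7},{p5,p7},{p6,p7},{p2,p3,p7},{p5,p6,p7}}
  A12: {{p5},{p1,p5},{p1,p6},{p2,p5},{p3,p5},{p4,p5},{p5,p6},{p5,p7},{p1,p3,p5},{p1,p5,p6},{p2,p4,p5},{p5,p6,p7}} {{p3,p4},{p3,p6},{p3,p4,p6}} {{p3,p7},{p2,p3,p7}}
  A13: {{p2,p4},{p2,p5},{p2,p4,p5}} {{p2,p7},{p2,p3,p7}}
  A14: {{p3,p4},{p3,p6},{p3,p4,p6}} {{p3,p5},{p1,p3,p5}} {{p3,p7},{p2,p3,p7}}
  A15: {{p7},{p2,p7},{p3,p7},{p5,p7},{p6,p7},{p2,p3,p7},{p5,p6,p7}}
  A23: {{p2,p3},{p2,p3,p7}} {{p2,p5},{p2,p4,p5}}
  A24: {{p3},{p1,p3},{p2,p3},{p3,p4},{p3,p5},{p3,p6},{p3,p7},{p1,p3,p5},{p2,p3,p7},{p3,p4,p6}}
  A25: {{p3,p7},{p2,p3,p7}} {{p5,p7},{p5,p6,p7}}
  A34: {{p2,p3},{p2,p3,p7}}
  A35: {{p2,p7},{p2,p3,p7}}
  A45: {{p3,p7},{p2,p3,p7}}
  A123: {{p2,p5},{p2,p4,p5}} {{p2,p3,p7}}
  A124: {{p3,p4},{p3,p6},{p3,p4,p6}} {{p3,p5},{p1,p3,p5}} {{p3,p7},{p2,p3,p7}}
  A125: {{p3,p7},{p2,p3,p7}} {{p5,p7},{p5,p6,p7}}
  A134: {{p2,p3,p7}}
  A135: {{p2,p7},{p2,p3,p7}}
  A145: {{p3,p7},{p2,p3,p7}}
  A234: {{p2,p3},{p2,p3,p7}}
  A235: {{p2,p3,p7}}
  A245: {{p3,p7},{p2,p3,p7}}
  A345: {{p2,p3,p7}}
  A1234: {{p2,p3,p7}}
  A1235: {{p2,p3,p7}}
  A1245: {{p3,p7},{p2,p3,p7}}
  A1345: {{p2,p3,p7}}
  A2345: {{p2,p3,p7}}
  A12345: {{p2,p3,p7}}
C dims 5,17,14,5; δ0: rk 4, SNF 1^4; δ1: rk 10, SNF 1^10; δ2: rk 4, SNF 1^4
Ȟ^0: (5−4)−0=1 ⇒ Z
Ȟ^1: (17−10)−4=3 ⇒ Z^3
Ȟ^2: (14−4)−10=0 ⇒ 0


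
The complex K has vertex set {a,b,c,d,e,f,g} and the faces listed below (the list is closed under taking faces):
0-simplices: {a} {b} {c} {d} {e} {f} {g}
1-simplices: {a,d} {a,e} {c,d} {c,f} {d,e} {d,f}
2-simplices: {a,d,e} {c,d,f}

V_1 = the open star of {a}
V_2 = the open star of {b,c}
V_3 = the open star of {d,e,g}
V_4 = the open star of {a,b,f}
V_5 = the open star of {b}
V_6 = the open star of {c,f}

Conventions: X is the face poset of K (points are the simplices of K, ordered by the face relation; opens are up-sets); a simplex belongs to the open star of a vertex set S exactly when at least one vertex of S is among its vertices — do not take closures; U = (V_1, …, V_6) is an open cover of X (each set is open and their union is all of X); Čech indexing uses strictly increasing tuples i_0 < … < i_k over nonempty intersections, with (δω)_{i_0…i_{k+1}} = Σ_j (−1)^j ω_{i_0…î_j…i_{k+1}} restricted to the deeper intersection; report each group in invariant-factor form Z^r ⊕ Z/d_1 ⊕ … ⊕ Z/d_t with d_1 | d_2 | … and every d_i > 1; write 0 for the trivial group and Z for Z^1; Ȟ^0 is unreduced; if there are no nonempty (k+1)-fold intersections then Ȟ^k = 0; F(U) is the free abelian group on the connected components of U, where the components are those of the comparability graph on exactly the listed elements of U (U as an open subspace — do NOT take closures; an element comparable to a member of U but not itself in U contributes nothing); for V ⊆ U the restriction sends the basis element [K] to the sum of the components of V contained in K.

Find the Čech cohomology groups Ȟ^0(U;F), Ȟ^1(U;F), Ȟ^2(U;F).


intersection data:
  V1={{a},{a,d},{a,e},{a,d,e}} V2={{b},{c},{c,d},{c,f},{c,d,f}} V3={{d},{e},{g},{a,d},{a,e},{c,d},{d,e},{d,f},{a,d,e},{c,d,f}} V4={{a},{b},{f},{a,d},{a,e},{c,f},{d,f},{a,d,e},{c,d,f}} V5={{b}} V6={{c},{f},{c,d},{c,f},{d,f},{c,d,f}}
  V13={{a,d},{a,e},{a,d,e}} V14={{a},{a,d},{a,e},{a,d,e}} V23={{c,d},{c,d,f}} V24={{b},{c,f},{c,d,f}} V25={{b}} V26={{c},{c,d},{c,f},{c,d,f}} V34={{a,d},{a,e},{d,f},{a,d,e},{c,d,f}} V36={{c,d},{d,f},{c,d,f}} V45={{b}} V46={{f},{c,f},{d,f},{c,d,f}}
  V134={{a,d},{a,e},{a,d,e}} V234={{c,d,f}} V236={{c,d},{c,d,f}} V245={{b}} V246={{c,f},{c,d,f}} V346={{d,f},{c,d,f}}
  V2346={{c,d,f}}
components per intersection:
  V1: {{a},{a,d},{a,e},{a,d,e}}
  V2: {{b}} {{c},{c,d},{c,f},{c,d,f}}
  V3: {{d},{e},{a,d},{a,e},{c,d},{d,e},{d,f},{a,d,e},{c,d,f}} {{g}}
  V4: {{a},{a,d},{a,e},{a,d,e}} {{b}} {{f},{c,f},{d,f},{c,d,f}}
  V5: {{b}}
  V6: {{c},{f},{c,d},{c,f},{d,f},{c,d,f}}
  V13: {{a,d},{a,e},{a,d,e}}
  V14: {{a},{a,d},{a,e},{a,d,e}}
  V23: {{c,d},{c,d,f}}
  V24: {{b}} {{c,f},{c,d,f}}
  V25: {{b}}
  V26: {{c},{c,d},{c,f},{c,d,f}}
  V34: {{a,d},{a,e},{a,d,e}} {{d,f},{c,d,f}}
  V36: {{c,d},{d,f},{c,d,f}}
  V45: {{b}}
  V46: {{f},{c,f},{d,f},{c,d,f}}
  V134: {{a,d},{a,e},{a,d,e}}
  V234: {{c,d,f}}
  V236: {{c,d},{c,d,f}}
  V245: {{b}}
  V246: {{c,f},{c,d,f}}
  V346: {{d,f},{c,d,f}}
  V2346: {{c,d,f}}
C dims 10,12,6,1; δ0: rk 7, SNF 1^7; δ1: rk 5, SNF 1^5; δ2: rk 1, SNF 1^1
Ȟ^0 = (10 − 7) − 0 = 3, so Ȟ^0 ≅ Z^3
Ȟ^1 = (12 − 5) − 7 = 0, so Ȟ^1 ≅ 0
Ȟ^2 = (6 − 1) − 5 = 0, so Ȟ^2 ≅ 0

Ȟ^0 ≅ Z^3; Ȟ^1 ≅ 0; Ȟ^2 ≅ 0


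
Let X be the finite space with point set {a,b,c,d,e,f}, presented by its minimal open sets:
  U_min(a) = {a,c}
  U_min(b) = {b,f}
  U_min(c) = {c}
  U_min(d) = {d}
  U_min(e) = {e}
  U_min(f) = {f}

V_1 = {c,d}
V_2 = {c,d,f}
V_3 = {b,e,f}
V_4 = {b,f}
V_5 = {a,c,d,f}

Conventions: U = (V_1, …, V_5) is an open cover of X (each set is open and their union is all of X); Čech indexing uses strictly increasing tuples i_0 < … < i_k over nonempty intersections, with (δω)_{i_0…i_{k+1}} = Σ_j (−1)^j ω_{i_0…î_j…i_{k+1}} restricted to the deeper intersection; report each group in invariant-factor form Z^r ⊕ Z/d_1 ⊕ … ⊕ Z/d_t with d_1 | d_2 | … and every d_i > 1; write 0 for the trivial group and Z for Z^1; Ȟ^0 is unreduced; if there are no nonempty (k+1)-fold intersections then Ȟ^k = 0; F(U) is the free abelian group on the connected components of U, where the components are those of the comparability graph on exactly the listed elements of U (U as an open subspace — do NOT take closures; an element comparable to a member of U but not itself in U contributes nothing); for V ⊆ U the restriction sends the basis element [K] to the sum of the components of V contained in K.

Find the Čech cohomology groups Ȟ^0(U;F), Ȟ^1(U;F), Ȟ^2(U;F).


cover nerve:
  V12={c,d} V15={c,d} V23={f} V24={f} V25={c,d,f} V34={b,f} V35={f} V45={f}
  V125={c,d} V234={f} V235={f} V245={f} V345={f}
  V2345={f}
components per intersection:
  V1: {c} {d}
  V2: {c} {d} {f}
  V3: {b,f} {e}
  V4: {b,f}
  V5: {a,c} {d} {f}
  V12: {c} {d}
  V15: {c} {d}
  V23: {f}
  V24: {f}
  V25: {c} {d} {f}
  V34: {b,f}
  V35: {f}
  V45: {f}
  V125: {c} {d}
  V234: {f}
  V235: {f}
  V245: {f}
  V345: {f}
  V2345: {f}
C dims 11,12,6,1; δ0: rk 7, SNF 1^7; δ1: rk 5, SNF 1^5; δ2: rk 1, SNF 1^1
Ȟ^0: (11−7)−0=4 ⇒ Z^4
Ȟ^1: (12−5)−7=0 ⇒ 0
Ȟ^2: (6−1)−5=0 ⇒ 0

Ȟ^0 ≅ Z^4, Ȟ^1 ≅ 0 and Ȟ^2 ≅ 0


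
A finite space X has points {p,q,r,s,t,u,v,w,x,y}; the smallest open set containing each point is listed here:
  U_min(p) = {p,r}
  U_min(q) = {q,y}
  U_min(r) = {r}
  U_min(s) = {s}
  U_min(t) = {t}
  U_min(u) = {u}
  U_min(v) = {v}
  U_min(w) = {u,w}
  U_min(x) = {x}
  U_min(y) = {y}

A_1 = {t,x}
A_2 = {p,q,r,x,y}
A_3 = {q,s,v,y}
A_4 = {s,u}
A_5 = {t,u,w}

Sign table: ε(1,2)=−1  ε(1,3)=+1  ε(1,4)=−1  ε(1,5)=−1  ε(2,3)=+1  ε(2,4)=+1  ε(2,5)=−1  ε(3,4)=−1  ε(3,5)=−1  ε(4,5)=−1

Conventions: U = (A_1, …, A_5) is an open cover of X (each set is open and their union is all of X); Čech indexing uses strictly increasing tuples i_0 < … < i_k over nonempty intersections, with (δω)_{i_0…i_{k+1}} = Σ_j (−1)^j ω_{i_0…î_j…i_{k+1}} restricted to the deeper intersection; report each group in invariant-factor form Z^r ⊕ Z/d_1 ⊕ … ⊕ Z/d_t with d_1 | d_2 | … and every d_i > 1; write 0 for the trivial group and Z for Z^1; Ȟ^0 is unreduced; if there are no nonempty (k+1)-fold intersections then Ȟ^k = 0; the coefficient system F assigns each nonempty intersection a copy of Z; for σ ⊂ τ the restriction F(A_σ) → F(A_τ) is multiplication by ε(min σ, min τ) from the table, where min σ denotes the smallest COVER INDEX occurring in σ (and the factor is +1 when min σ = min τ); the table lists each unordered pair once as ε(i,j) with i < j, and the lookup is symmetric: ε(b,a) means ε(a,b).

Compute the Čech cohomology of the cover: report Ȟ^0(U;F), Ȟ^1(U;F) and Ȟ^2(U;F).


Ȟ^0 ≅ Z; Ȟ^1 ≅ Z; Ȟ^2 ≅ 0

intersection data:
  A12={x} A15={t} A23={q,y} A34={s} A45={u}
C dims 5,5; δ0: rk 4, SNF 1^4
Ȟ^0 = (5 − 4) − 0 = 1, so Ȟ^0 ≅ Z
Ȟ^1 = (5 − 0) − 4 = 1, so Ȟ^1 ≅ Z
Ȟ^2 = (0 − 0) − 0 = 0, so Ȟ^2 ≅ 0


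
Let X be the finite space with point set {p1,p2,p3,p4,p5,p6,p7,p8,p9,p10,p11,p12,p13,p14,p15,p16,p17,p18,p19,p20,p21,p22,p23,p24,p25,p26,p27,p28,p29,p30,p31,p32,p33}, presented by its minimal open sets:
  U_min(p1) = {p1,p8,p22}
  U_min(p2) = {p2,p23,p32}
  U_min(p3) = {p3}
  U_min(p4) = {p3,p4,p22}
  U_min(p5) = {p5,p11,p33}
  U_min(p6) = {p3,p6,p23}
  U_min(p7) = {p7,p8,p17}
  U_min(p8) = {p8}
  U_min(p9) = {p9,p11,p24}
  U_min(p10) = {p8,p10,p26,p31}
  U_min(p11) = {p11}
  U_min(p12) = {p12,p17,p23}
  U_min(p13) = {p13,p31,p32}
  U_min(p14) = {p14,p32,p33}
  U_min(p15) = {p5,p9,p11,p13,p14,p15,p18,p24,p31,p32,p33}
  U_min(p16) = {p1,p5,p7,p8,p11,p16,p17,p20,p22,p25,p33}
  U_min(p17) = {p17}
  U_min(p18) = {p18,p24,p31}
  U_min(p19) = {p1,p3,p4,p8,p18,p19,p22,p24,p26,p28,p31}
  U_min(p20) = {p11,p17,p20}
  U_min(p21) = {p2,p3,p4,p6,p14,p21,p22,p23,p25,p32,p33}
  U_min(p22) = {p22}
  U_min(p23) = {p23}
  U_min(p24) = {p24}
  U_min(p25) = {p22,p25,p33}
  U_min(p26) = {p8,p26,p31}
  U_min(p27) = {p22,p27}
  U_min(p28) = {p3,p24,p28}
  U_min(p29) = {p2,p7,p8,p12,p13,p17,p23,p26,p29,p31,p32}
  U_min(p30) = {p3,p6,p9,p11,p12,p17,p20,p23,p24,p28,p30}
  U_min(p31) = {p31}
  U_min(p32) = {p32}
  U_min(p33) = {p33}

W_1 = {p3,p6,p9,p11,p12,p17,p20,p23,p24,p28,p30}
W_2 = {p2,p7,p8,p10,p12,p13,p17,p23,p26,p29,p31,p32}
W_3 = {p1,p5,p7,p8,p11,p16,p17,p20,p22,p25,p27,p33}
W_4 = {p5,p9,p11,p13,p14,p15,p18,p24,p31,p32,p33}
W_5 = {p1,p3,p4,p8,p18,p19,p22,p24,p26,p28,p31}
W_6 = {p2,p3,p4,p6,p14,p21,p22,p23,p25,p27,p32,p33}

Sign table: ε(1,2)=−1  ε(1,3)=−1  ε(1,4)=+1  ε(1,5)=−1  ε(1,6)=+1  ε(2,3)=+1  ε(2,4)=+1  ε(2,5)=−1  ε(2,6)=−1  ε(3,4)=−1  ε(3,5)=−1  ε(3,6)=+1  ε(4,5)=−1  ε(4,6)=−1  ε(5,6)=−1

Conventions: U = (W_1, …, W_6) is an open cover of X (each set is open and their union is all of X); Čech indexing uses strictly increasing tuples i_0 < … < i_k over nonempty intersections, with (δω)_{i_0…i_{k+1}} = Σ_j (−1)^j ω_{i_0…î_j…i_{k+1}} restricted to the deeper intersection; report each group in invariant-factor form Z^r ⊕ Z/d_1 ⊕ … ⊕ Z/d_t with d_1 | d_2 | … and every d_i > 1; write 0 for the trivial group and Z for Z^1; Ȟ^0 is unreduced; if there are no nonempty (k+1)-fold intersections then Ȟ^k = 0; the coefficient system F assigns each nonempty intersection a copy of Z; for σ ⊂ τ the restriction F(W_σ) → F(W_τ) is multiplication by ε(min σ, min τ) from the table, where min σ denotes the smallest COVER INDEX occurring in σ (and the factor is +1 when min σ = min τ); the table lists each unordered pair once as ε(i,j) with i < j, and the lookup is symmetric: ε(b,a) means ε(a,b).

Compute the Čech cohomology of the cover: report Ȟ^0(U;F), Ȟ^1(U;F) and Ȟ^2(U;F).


Ȟ^0(U;F) ≅ 0, Ȟ^1(U;F) ≅ Z/2, Ȟ^2(U;F) ≅ Z

nonempty intersections:
  W12={p12,p17,p23} W13={p11,p17,p20} W14={p9,p11,p24} W15={p3,p24,p28} W16={p3,p6,p23} W23={p7,p8,p17} W24={p13,p31,p32} W25={p8,p26,p31} W26={p2,p23,p32} W34={p5,p11,p33} W35={p1,p8,p22} W36={p22,p25,p27,p33} W45={p18,p24,p31} W46={p14,p32,p33} W56={p3,p4,p22}
  W123={p17} W126={p23} W134={p11} W145={p24} W156={p3} W235={p8} W245={p31} W246={p32} W346={p33} W356={p22}
C dims 6,15,10; δ0: rk 6, SNF 1^5·2; δ1: rk 9, SNF 1^9
Ȟ^0: (6−6)−0=0 ⇒ 0
Ȟ^1: (15−9)−6=0 plus torsion [2] ⇒ Z/2
Ȟ^2: (10−0)−9=1 ⇒ Z
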